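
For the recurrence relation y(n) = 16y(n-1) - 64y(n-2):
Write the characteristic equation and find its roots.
Substitute y(n) = rⁿ and divide through by rⁿ⁻²: r² - 16r + 64 = 0
Factor: (r - 8)² = 0, so r = 8 (double root).
General solution: y(n) = (A + Bn)·8ⁿ

Characteristic: r² - 16r + 64 = 0, Roots: r = 8 (double root)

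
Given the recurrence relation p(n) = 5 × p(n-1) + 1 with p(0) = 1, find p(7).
Computing step by step:
p(0) = 1
p(1) = 5 × 1 + 1 = 6
p(2) = 5 × 6 + 1 = 31
p(3) = 5 × 31 + 1 = 156
p(4) = 5 × 156 + 1 = 781
p(5) = 5 × 781 + 1 = 3906
p(6) = 5 × 3906 + 1 = 19531
p(7) = 5 × 19531 + 1 = 97656

97656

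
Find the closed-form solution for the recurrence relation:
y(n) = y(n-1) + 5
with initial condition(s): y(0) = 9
Recurrence: y(n) = y(n-1) + 5, initial: y(0) = 9.
Each step adds 5, so y(n) = y(0) + 5n = 5n + 9.

y(n) = 5n + 9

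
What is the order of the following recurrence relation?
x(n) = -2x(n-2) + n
The order is the largest lag k for which x(n-k) appears. Here the deepest term is x(n-2) (the n term is non-homogeneous and does not affect the order), so the order is 2.

Order 2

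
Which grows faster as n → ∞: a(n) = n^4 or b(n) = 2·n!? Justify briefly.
Comparing growth rates:
Growth-rate hierarchy: log n ≺ any polynomial ≺ any exponential cⁿ (c>1) ≺ n! ≺ nⁿ.
factorial dominates polynomial degree 4 asymptotically.

b(n) grows faster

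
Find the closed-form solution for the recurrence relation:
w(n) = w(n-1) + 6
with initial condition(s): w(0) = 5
Recurrence: w(n) = w(n-1) + 6, initial: w(0) = 5.
Each step adds 6, so w(n) = w(0) + 6n = 6n + 5.

w(n) = 6n + 5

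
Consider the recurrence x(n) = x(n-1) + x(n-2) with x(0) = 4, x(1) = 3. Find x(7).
Computing the sequence terms:
4, 3, 7, 10, 17, 27, 44, 71

71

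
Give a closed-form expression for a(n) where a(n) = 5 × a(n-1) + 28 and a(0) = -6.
Recurrence: a(n) = 5 × a(n-1) + 28, initial: a(0) = -6.
Try a(n) = A·5ⁿ + C. Substituting: A·5ⁿ + C = 5(A·5ⁿ⁻¹ + C) + 28 = A·5ⁿ + 5C + 28, so C = 5C + 28, giving C = -7. Then a(0) = A - 7 = -6 gives A = 1.

a(n) = 5ⁿ - 7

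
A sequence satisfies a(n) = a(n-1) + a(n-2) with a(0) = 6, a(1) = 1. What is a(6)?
Computing the sequence terms:
6, 1, 7, 8, 15, 23, 38

38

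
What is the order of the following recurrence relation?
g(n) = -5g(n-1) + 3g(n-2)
The order is the largest lag k for which g(n-k) appears. Here the deepest term is g(n-2), so the order is 2.

Order 2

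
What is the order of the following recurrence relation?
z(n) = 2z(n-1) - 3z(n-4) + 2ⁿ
The order is the largest lag k for which z(n-k) appears. Here the deepest term is z(n-4) (the 2ⁿ term is non-homogeneous and does not affect the order), so the order is 4.

Order 4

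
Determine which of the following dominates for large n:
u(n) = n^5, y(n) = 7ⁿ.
Comparing growth rates:
Growth-rate hierarchy: log n ≺ any polynomial ≺ any exponential cⁿ (c>1) ≺ n! ≺ nⁿ.
exponential base 7 dominates polynomial degree 5 asymptotically.

y(n) grows faster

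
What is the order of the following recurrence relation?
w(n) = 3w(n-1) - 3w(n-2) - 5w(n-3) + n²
The order is the largest lag k for which w(n-k) appears. Here the deepest term is w(n-3) (the n² term is non-homogeneous and does not affect the order), so the order is 3.

Order 3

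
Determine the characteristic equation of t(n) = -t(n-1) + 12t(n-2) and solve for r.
Substitute t(n) = rⁿ and divide through by rⁿ⁻²: r² + r - 12 = 0
Factor: (r - 3)(r + 4) = 0, so r = 3, -4.
General solution: t(n) = A·3ⁿ + B·(-4)ⁿ

Characteristic: r² + r - 12 = 0, Roots: r = 3, -4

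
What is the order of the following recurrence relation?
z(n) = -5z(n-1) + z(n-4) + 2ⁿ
The order is the largest lag k for which z(n-k) appears. Here the deepest term is z(n-4) (the 2ⁿ term is non-homogeneous and does not affect the order), so the order is 4.

Order 4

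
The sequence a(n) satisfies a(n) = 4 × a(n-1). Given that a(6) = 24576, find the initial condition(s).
In general a(n) = 4ⁿ · a(0). At n = 6: a(0) = a(6) / 4^6 = 24576 / 4096 = 6.

a(0) = 6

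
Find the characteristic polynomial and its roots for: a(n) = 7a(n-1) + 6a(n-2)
Substitute a(n) = rⁿ and divide through by rⁿ⁻²: r² - 7r - 6 = 0
Discriminant: 7² + 4·6 = 73, not a perfect square, so by the quadratic formula r = (7 ± √73)/2.
General solution: a(n) = A·r₁ⁿ + B·r₂ⁿ where r₁,r₂ = (7 ± √73)/2

Characteristic: r² - 7r - 6 = 0, Roots: r = (7 ± √73)/2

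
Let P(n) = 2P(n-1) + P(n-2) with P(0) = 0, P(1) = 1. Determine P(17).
Computing the sequence terms:
0, 1, 2, 5, 12, 29, 70, 169, 408, 985, 2378, 5741, 13860, 33461, 80782, 195025, 470832, 1136689

1136689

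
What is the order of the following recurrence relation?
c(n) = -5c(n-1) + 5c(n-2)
The order is the largest lag k for which c(n-k) appears. Here the deepest term is c(n-2), so the order is 2.

Order 2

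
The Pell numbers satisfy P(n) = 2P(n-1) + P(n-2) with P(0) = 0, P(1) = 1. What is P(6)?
Computing the sequence terms:
0, 1, 2, 5, 12, 29, 70

70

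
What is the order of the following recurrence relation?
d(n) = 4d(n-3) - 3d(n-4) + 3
The order is the largest lag k for which d(n-k) appears. Here the deepest term is d(n-4) (the 3 term is non-homogeneous and does not affect the order), so the order is 4.

Order 4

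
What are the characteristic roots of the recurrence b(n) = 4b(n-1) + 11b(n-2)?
Substitute b(n) = rⁿ and divide through by rⁿ⁻²: r² - 4r - 11 = 0
Discriminant: 4² + 4·11 = 60, not a perfect square, so by the quadratic formula r = (4 ± √60)/2.
General solution: b(n) = A·r₁ⁿ + B·r₂ⁿ where r₁,r₂ = (4 ± √60)/2

Characteristic: r² - 4r - 11 = 0, Roots: r = (4 ± √60)/2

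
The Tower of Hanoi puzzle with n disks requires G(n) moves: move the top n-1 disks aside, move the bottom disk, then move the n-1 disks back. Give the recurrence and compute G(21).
Moving n disks = move the top n-1 disks aside (G(n-1) moves) + move the largest disk (1 move) + move the n-1 disks back on top (G(n-1) moves), so G(n) = 2G(n-1) + 1, with G(1) = 1 (a single disk takes one move).
First terms: 1, 3, 7, 15, 31, 63, … — each is one less than a power of 2. Indeed G(n) + 1 = 2(G(n-1) + 1) with G(1) + 1 = 2, so G(n) + 1 = 2ⁿ and G(n) = 2ⁿ - 1.
Hence G(21) = 2^21 - 1 = 2097152 - 1 = 2097151.

G(n) = 2G(n-1) + 1, G(1) = 1; G(21) = 2097151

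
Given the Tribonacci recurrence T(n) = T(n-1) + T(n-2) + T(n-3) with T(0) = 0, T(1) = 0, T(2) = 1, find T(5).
Computing the sequence terms:
0, 0, 1, 1, 2, 4

4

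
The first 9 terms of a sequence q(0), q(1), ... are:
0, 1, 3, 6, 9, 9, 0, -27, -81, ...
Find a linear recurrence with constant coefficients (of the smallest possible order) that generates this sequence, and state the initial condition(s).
Look for the lowest-order linear relation among consecutive terms.
Observation: q(n) - 3·q(n-1) - (-3)·q(n-2) = 0 holds for the shown terms, and no order-1 relation q(n) = α·q(n-1) + β fits.
Check at n=3: 3·3 + (-3)·1 = 6. ✓

q(n) = 3q(n-1) - 3q(n-2), q(0) = 0, q(1) = 1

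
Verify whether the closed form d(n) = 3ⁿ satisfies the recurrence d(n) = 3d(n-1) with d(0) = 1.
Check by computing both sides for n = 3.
From the recurrence with d(0) = 1:
  d(0) = 1, d(1) = 3, d(2) = 9, d(3) = 27
  so the recurrence gives d(3) = 27.
From the proposed closed form d(n) = 3ⁿ:
  d(3) = 27.
Both sides give 27 at n = 3, and the initial condition(s) match, so the closed form is consistent.

Yes, the closed form is correct.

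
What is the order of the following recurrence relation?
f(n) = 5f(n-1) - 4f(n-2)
The order is the largest lag k for which f(n-k) appears. Here the deepest term is f(n-2), so the order is 2.

Order 2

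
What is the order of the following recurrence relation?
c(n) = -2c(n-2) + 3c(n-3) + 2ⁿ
The order is the largest lag k for which c(n-k) appears. Here the deepest term is c(n-3) (the 2ⁿ term is non-homogeneous and does not affect the order), so the order is 3.

Order 3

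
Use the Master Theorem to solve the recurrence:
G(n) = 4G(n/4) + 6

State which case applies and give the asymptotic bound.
Master Theorem template: G(n) = a·G(n/b) + f(n).
Here: a=4, b=4, f(n)=6
Compute log_b(a) = log_4(4) = 1.
f(n) = 6 = O(n^(1-ε)) with ε = 1. Case 1: G(n) = Θ(n^log_b(a)) = Θ(n).

Case 1: G(n) = Θ(n)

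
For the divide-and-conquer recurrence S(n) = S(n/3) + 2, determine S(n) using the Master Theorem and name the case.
Master Theorem template: S(n) = a·S(n/b) + f(n).
Here: a=1, b=3, f(n)=2
Compute log_b(a) = log_3(1) = 0.
f(n) = 2 = Θ(1). Case 2: S(n) = Θ(log n).

Case 2: S(n) = Θ(log n)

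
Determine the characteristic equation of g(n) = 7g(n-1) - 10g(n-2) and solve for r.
Substitute g(n) = rⁿ and divide through by rⁿ⁻²: r² - 7r + 10 = 0
Factor: (r - 2)(r - 5) = 0, so r = 2, 5.
General solution: g(n) = A·2ⁿ + B·5ⁿ

Characteristic: r² - 7r + 10 = 0, Roots: r = 2, 5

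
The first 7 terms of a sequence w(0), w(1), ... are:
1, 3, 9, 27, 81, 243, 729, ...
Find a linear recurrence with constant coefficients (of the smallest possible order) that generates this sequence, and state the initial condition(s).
Look for the lowest-order linear relation among consecutive terms.
Observation: each term is 3× the previous.
Check at n=2: 3·3 = 9. ✓

w(n) = 3 × w(n-1), w(0) = 1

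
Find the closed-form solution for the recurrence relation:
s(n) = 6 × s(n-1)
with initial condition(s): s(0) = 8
Recurrence: s(n) = 6 × s(n-1), initial: s(0) = 8.
Each term is 6 times the previous, so this is geometric with ratio 6. After n steps: s(n) = s(0)·6ⁿ = 8·6ⁿ.

s(n) = 8·6ⁿ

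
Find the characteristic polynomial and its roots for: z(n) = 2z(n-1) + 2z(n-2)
Substitute z(n) = rⁿ and divide through by rⁿ⁻²: r² - 2r - 2 = 0
Discriminant: 2² + 4·2 = 12, not a perfect square, so by the quadratic formula r = (2 ± √12)/2.
General solution: z(n) = A·r₁ⁿ + B·r₂ⁿ where r₁,r₂ = (2 ± √12)/2

Characteristic: r² - 2r - 2 = 0, Roots: r = (2 ± √12)/2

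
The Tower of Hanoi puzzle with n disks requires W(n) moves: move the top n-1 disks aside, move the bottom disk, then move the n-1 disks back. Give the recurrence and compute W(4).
Moving n disks = move the top n-1 disks aside (W(n-1) moves) + move the largest disk (1 move) + move the n-1 disks back on top (W(n-1) moves), so W(n) = 2W(n-1) + 1, with W(1) = 1 (a single disk takes one move).
First terms: 1, 3, 7, 15, … — each is one less than a power of 2. Indeed W(n) + 1 = 2(W(n-1) + 1) with W(1) + 1 = 2, so W(n) + 1 = 2ⁿ and W(n) = 2ⁿ - 1.
Hence W(4) = 2^4 - 1 = 16 - 1 = 15.

W(n) = 2W(n-1) + 1, W(1) = 1; W(4) = 15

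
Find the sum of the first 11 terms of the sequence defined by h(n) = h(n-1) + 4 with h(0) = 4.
Computing the sequence terms: 4, 8, 12, 16, 20, 24, 28, 32, 36, 40, 44
Adding these values together:

264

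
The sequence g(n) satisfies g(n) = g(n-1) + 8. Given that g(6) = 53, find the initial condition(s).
g(6) = g(0) + 6·8, so g(0) = 53 - 48 = 5.

g(0) = 5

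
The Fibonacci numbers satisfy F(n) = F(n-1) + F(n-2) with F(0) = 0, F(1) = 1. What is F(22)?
Computing the sequence terms:
0, 1, 1, 2, 3, 5, 8, 13, 21, 34, 55, 89, 144, 233, 377, 610, 987, 1597, 2584, 4181, 6765, 10946, 17711

17711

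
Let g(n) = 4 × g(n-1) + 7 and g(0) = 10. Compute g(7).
Computing step by step:
g(0) = 10
g(1) = 4 × 10 + 7 = 47
g(2) = 4 × 47 + 7 = 195
g(3) = 4 × 195 + 7 = 787
g(4) = 4 × 787 + 7 = 3155
g(5) = 4 × 3155 + 7 = 12627
g(6) = 4 × 12627 + 7 = 50515
g(7) = 4 × 50515 + 7 = 202067

202067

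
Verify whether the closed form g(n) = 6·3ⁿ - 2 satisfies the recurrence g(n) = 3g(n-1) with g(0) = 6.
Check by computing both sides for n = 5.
From the recurrence with g(0) = 6:
  g(0) = 6, g(1) = 18, g(2) = 54, g(3) = 162, g(4) = 486, g(5) = 1458
  so the recurrence gives g(5) = 1458.
From the proposed closed form g(n) = 6·3ⁿ - 2:
  g(5) = 1456.
The recurrence gives 1458 but the closed form gives 1456, so the closed form does not satisfy the recurrence.

No, the closed form is incorrect.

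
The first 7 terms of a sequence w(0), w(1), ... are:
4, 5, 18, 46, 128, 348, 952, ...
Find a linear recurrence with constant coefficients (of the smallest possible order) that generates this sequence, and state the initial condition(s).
Look for the lowest-order linear relation among consecutive terms.
Observation: w(n) - 2·w(n-1) - (2)·w(n-2) = 0 holds for the shown terms, and no order-1 relation w(n) = α·w(n-1) + β fits.
Check at n=3: 2·18 + (2)·5 = 46. ✓

w(n) = 2w(n-1) + 2w(n-2), w(0) = 4, w(1) = 5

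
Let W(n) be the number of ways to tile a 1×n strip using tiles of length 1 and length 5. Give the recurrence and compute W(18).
Condition on the last tile: it has length 1 (leaving a 1×(n-1) strip) or length 5 (leaving a 1×(n-5) strip), so W(n) = W(n-1) + W(n-5) (order-5 linear recurrence).
For 0 ≤ i < 5 only unit tiles fit, so W(i) = 1.
Iterating the recurrence: W(5) = 2, W(6) = 3, W(7) = 4, W(8) = 5, W(9) = 6, W(10) = 8, W(11) = 11, W(12) = 15, W(13) = 20, W(14) = 26, W(15) = 34, W(16) = 45, W(17) = 60, W(18) = 80.

W(n) = W(n-1) + W(n-5), with W(i) = 1 for 0 ≤ i < 5; W(18) = 80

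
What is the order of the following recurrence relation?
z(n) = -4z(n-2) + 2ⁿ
The order is the largest lag k for which z(n-k) appears. Here the deepest term is z(n-2) (the 2ⁿ term is non-homogeneous and does not affect the order), so the order is 2.

Order 2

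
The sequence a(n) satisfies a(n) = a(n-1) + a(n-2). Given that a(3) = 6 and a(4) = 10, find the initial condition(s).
Work backwards using a(k) = a(k+2) - a(k+1):
a(2) = a(4) - a(3) = 10 - 6 = 4
a(1) = a(3) - a(2) = 6 - 4 = 2
a(0) = a(2) - a(1) = 4 - 2 = 2

a(0) = 2, a(1) = 2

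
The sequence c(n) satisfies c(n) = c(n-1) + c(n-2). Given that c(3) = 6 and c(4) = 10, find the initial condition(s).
Work backwards using c(k) = c(k+2) - c(k+1):
c(2) = c(4) - c(3) = 10 - 6 = 4
c(1) = c(3) - c(2) = 6 - 4 = 2
c(0) = c(2) - c(1) = 4 - 2 = 2

c(0) = 2, c(1) = 2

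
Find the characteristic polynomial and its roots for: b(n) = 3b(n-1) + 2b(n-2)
Substitute b(n) = rⁿ and divide through by rⁿ⁻²: r² - 3r - 2 = 0
Discriminant: 3² + 4·2 = 17, not a perfect square, so by the quadratic formula r = (3 ± √17)/2.
General solution: b(n) = A·r₁ⁿ + B·r₂ⁿ where r₁,r₂ = (3 ± √17)/2

Characteristic: r² - 3r - 2 = 0, Roots: r = (3 ± √17)/2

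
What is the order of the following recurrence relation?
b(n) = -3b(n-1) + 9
The order is the largest lag k for which b(n-k) appears. Here the deepest term is b(n-1) (the 9 term is non-homogeneous and does not affect the order), so the order is 1.

Order 1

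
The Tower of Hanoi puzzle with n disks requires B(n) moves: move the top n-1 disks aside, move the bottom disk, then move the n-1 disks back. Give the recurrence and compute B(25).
Moving n disks = move the top n-1 disks aside (B(n-1) moves) + move the largest disk (1 move) + move the n-1 disks back on top (B(n-1) moves), so B(n) = 2B(n-1) + 1, with B(1) = 1 (a single disk takes one move).
First terms: 1, 3, 7, 15, 31, 63, … — each is one less than a power of 2. Indeed B(n) + 1 = 2(B(n-1) + 1) with B(1) + 1 = 2, so B(n) + 1 = 2ⁿ and B(n) = 2ⁿ - 1.
Hence B(25) = 2^25 - 1 = 33554432 - 1 = 33554431.

B(n) = 2B(n-1) + 1, B(1) = 1; B(25) = 33554431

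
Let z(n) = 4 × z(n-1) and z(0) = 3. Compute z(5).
Computing step by step:
z(0) = 3
z(1) = 4 × 3 = 12
z(2) = 4 × 12 = 48
z(3) = 4 × 48 = 192
z(4) = 4 × 192 = 768
z(5) = 4 × 768 = 3072

3072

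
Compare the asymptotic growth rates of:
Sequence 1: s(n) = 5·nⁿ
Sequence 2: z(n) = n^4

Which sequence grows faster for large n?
Comparing growth rates:
Growth-rate hierarchy: log n ≺ any polynomial ≺ any exponential cⁿ (c>1) ≺ n! ≺ nⁿ.
super-exponential nⁿ dominates polynomial degree 4 asymptotically.

s(n) grows faster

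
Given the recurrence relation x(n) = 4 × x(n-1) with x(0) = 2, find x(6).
Computing step by step:
x(0) = 2
x(1) = 4 × 2 = 8
x(2) = 4 × 8 = 32
x(3) = 4 × 32 = 128
x(4) = 4 × 128 = 512
x(5) = 4 × 512 = 2048
x(6) = 4 × 2048 = 8192

8192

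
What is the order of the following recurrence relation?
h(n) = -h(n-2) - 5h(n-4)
The order is the largest lag k for which h(n-k) appears. Here the deepest term is h(n-4), so the order is 4.

Order 4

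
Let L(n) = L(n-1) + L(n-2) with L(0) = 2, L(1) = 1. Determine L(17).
Computing the sequence terms:
2, 1, 3, 4, 7, 11, 18, 29, 47, 76, 123, 199, 322, 521, 843, 1364, 2207, 3571

3571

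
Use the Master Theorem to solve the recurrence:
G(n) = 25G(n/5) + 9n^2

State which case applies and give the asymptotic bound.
Master Theorem template: G(n) = a·G(n/b) + f(n).
Here: a=25, b=5, f(n)=9n^2
Compute log_b(a) = log_5(25) = 2.
f(n) = 9n^2 = Θ(n^2). Case 2: G(n) = Θ(n^2 log n).

Case 2: G(n) = Θ(n^2 log n)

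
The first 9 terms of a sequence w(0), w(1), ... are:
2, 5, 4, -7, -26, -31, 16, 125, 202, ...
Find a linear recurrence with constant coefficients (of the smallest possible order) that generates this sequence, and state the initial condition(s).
Look for the lowest-order linear relation among consecutive terms.
Observation: w(n) - 2·w(n-1) - (-3)·w(n-2) = 0 holds for the shown terms, and no order-1 relation w(n) = α·w(n-1) + β fits.
Check at n=3: 2·4 + (-3)·5 = -7. ✓

w(n) = 2w(n-1) - 3w(n-2), w(0) = 2, w(1) = 5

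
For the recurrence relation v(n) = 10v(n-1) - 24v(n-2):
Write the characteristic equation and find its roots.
Substitute v(n) = rⁿ and divide through by rⁿ⁻²: r² - 10r + 24 = 0
Factor: (r - 6)(r - 4) = 0, so r = 6, 4.
General solution: v(n) = A·6ⁿ + B·4ⁿ

Characteristic: r² - 10r + 24 = 0, Roots: r = 6, 4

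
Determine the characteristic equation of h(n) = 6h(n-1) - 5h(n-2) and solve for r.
Substitute h(n) = rⁿ and divide through by rⁿ⁻²: r² - 6r + 5 = 0
Factor: (r - 5)(r - 1) = 0, so r = 5, 1.
General solution: h(n) = A·5ⁿ + B·1ⁿ

Characteristic: r² - 6r + 5 = 0, Roots: r = 5, 1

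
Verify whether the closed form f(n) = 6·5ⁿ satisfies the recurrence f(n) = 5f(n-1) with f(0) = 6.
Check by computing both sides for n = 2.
From the recurrence with f(0) = 6:
  f(0) = 6, f(1) = 30, f(2) = 150
  so the recurrence gives f(2) = 150.
From the proposed closed form f(n) = 6·5ⁿ:
  f(2) = 150.
Both sides give 150 at n = 2, and the initial condition(s) match, so the closed form is consistent.

Yes, the closed form is correct.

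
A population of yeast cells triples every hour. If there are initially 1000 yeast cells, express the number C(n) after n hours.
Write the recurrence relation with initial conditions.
Each hour multiplies the count by 3, so the count after n hours depends only on the count after n-1 hours: C(n) = 3 × C(n-1). The starting count gives C(0) = 1000.
Unrolling n times gives the closed form C(n) = 1000 × 3ⁿ.

C(n) = 3 × C(n-1), C(0) = 1000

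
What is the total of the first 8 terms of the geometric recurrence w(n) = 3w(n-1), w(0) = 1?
Computing the sequence terms: 1, 3, 9, 27, 81, 243, 729, 2187
Adding these values together:

3280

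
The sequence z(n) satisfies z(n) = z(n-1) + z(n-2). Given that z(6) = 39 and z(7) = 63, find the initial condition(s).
Work backwards using z(k) = z(k+2) - z(k+1):
z(5) = z(7) - z(6) = 63 - 39 = 24
z(4) = z(6) - z(5) = 39 - 24 = 15
z(3) = z(5) - z(4) = 24 - 15 = 9
z(2) = z(4) - z(3) = 15 - 9 = 6
z(1) = z(3) - z(2) = 9 - 6 = 3
z(0) = z(2) - z(1) = 6 - 3 = 3

z(0) = 3, z(1) = 3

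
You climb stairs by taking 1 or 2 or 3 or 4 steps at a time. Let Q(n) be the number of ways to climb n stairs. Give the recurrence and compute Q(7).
Condition on the size of the last step (1 to 4): before it there were n-1, …, n-4 stairs climbed, and these cases are disjoint, so Q(n) = Q(n-1) + Q(n-2) + Q(n-3) + Q(n-4) (order-4 linear recurrence).
Initial conditions by direct count (compositions of i into parts ≤ 4): Q(1) = 1; Q(2) = 2; Q(3) = 4; Q(4) = 8.
Iterating the recurrence: Q(5) = 15, Q(6) = 29, Q(7) = 56.

Q(n) = Q(n-1) + Q(n-2) + Q(n-3) + Q(n-4), Q(1) = 1, Q(2) = 2, Q(3) = 4, Q(4) = 8; Q(7) = 56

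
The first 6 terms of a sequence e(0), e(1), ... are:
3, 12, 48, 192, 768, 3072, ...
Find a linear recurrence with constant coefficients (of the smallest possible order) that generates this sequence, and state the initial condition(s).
Look for the lowest-order linear relation among consecutive terms.
Observation: each term is 4× the previous.
Check at n=2: 4·12 = 48. ✓

e(n) = 4 × e(n-1), e(0) = 3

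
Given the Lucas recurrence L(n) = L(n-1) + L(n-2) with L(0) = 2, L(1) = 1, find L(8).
Computing the sequence terms:
2, 1, 3, 4, 7, 11, 18, 29, 47

47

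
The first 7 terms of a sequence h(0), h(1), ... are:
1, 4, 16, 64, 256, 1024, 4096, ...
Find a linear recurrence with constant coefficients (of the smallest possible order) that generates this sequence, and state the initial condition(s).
Look for the lowest-order linear relation among consecutive terms.
Observation: each term is 4× the previous.
Check at n=2: 4·4 = 16. ✓

h(n) = 4 × h(n-1), h(0) = 1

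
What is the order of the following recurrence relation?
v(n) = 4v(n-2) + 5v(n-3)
The order is the largest lag k for which v(n-k) appears. Here the deepest term is v(n-3), so the order is 3.

Order 3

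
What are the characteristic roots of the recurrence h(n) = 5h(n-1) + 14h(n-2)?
Substitute h(n) = rⁿ and divide through by rⁿ⁻²: r² - 5r - 14 = 0
Factor: (r + 2)(r - 7) = 0, so r = -2, 7.
General solution: h(n) = A·(-2)ⁿ + B·7ⁿ

Characteristic: r² - 5r - 14 = 0, Roots: r = -2, 7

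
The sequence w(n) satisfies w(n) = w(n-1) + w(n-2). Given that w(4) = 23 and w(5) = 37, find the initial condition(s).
Work backwards using w(k) = w(k+2) - w(k+1):
w(3) = w(5) - w(4) = 37 - 23 = 14
w(2) = w(4) - w(3) = 23 - 14 = 9
w(1) = w(3) - w(2) = 14 - 9 = 5
w(0) = w(2) - w(1) = 9 - 5 = 4

w(0) = 4, w(1) = 5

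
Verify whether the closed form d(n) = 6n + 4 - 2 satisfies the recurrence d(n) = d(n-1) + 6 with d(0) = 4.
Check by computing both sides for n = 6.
From the recurrence with d(0) = 4:
  d(0) = 4, d(1) = 10, d(2) = 16, d(3) = 22, d(4) = 28, d(5) = 34, d(6) = 40
  so the recurrence gives d(6) = 40.
From the proposed closed form d(n) = 6n + 4 - 2:
  d(6) = 38.
The recurrence gives 40 but the closed form gives 38, so the closed form does not satisfy the recurrence.

No, the closed form is incorrect.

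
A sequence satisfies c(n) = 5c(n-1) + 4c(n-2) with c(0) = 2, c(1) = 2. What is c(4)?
Computing the sequence terms:
2, 2, 18, 98, 562

562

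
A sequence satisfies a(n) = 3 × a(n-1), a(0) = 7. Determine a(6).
Computing step by step:
a(0) = 7
a(1) = 3 × 7 = 21
a(2) = 3 × 21 = 63
a(3) = 3 × 63 = 189
a(4) = 3 × 189 = 567
a(5) = 3 × 567 = 1701
a(6) = 3 × 1701 = 5103

5103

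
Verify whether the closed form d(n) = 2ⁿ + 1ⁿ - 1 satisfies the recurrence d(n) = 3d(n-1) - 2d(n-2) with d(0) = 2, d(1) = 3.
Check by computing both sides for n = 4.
From the recurrence with d(0) = 2, d(1) = 3:
  d(0) = 2, d(1) = 3, d(2) = 5, d(3) = 9, d(4) = 17
  so the recurrence gives d(4) = 17.
From the proposed closed form d(n) = 2ⁿ + 1ⁿ - 1:
  d(4) = 16.
The recurrence gives 17 but the closed form gives 16, so the closed form does not satisfy the recurrence.

No, the closed form is incorrect.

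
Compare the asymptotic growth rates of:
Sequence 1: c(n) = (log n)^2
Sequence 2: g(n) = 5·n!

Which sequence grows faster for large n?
Comparing growth rates:
Growth-rate hierarchy: log n ≺ any polynomial ≺ any exponential cⁿ (c>1) ≺ n! ≺ nⁿ.
factorial dominates polylogarithmic (log n)^2 asymptotically.

g(n) grows faster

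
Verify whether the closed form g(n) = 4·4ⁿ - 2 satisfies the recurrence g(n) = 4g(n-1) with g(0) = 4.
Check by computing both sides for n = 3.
From the recurrence with g(0) = 4:
  g(0) = 4, g(1) = 16, g(2) = 64, g(3) = 256
  so the recurrence gives g(3) = 256.
From the proposed closed form g(n) = 4·4ⁿ - 2:
  g(3) = 254.
The recurrence gives 256 but the closed form gives 254, so the closed form does not satisfy the recurrence.

No, the closed form is incorrect.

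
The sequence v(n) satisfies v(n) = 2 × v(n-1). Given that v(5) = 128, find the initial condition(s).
In general v(n) = 2ⁿ · v(0). At n = 5: v(0) = v(5) / 2^5 = 128 / 32 = 4.

v(0) = 4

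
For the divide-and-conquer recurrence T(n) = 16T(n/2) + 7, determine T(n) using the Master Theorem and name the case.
Master Theorem template: T(n) = a·T(n/b) + f(n).
Here: a=16, b=2, f(n)=7
Compute log_b(a) = log_2(16) = 4.
f(n) = 7 = O(n^(4-ε)) with ε = 4. Case 1: T(n) = Θ(n^log_b(a)) = Θ(n^4).

Case 1: T(n) = Θ(n^4)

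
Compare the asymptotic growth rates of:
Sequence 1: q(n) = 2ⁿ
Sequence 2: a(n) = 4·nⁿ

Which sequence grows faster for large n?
Comparing growth rates:
Growth-rate hierarchy: log n ≺ any polynomial ≺ any exponential cⁿ (c>1) ≺ n! ≺ nⁿ.
super-exponential nⁿ dominates exponential base 2 asymptotically.

a(n) grows faster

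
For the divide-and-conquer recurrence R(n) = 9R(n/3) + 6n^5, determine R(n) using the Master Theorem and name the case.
Master Theorem template: R(n) = a·R(n/b) + f(n).
Here: a=9, b=3, f(n)=6n^5
Compute log_b(a) = log_3(9) = 2.
f(n) = 6n^5 = Ω(n^(2+ε)) with ε = 3, and the regularity condition holds (a·f(n/b) = (a/b^5)·f(n) with a/b^5 = 3^-3 < 1). Case 3: R(n) = Θ(f(n)) = Θ(n^5).

Case 3: R(n) = Θ(n^5)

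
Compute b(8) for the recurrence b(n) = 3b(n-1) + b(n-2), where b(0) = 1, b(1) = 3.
Computing the sequence terms:
1, 3, 10, 33, 109, 360, 1189, 3927, 12970

12970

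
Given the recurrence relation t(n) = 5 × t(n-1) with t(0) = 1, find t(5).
Computing step by step:
t(0) = 1
t(1) = 5 × 1 = 5
t(2) = 5 × 5 = 25
t(3) = 5 × 25 = 125
t(4) = 5 × 125 = 625
t(5) = 5 × 625 = 3125

3125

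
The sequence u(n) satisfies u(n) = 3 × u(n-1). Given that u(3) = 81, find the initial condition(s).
In general u(n) = 3ⁿ · u(0). At n = 3: u(0) = u(3) / 3^3 = 81 / 27 = 3.

u(0) = 3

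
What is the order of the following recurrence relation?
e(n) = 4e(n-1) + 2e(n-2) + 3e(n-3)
The order is the largest lag k for which e(n-k) appears. Here the deepest term is e(n-3), so the order is 3.

Order 3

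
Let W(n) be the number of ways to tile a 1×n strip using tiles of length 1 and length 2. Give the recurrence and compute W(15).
Condition on the last tile: it has length 1 (leaving a 1×(n-1) strip) or length 2 (leaving a 1×(n-2) strip), so W(n) = W(n-1) + W(n-2) (order-2 linear recurrence).
For 0 ≤ i < 2 only unit tiles fit, so W(i) = 1.
Iterating the recurrence: W(2) = 2, W(3) = 3, W(4) = 5, W(5) = 8, W(6) = 13, W(7) = 21, W(8) = 34, W(9) = 55, W(10) = 89, W(11) = 144, W(12) = 233, W(13) = 377, W(14) = 610, W(15) = 987.

W(n) = W(n-1) + W(n-2), with W(i) = 1 for 0 ≤ i < 2; W(15) = 987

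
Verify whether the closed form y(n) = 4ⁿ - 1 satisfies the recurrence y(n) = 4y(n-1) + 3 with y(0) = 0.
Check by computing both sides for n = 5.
From the recurrence with y(0) = 0:
  y(0) = 0, y(1) = 3, y(2) = 15, y(3) = 63, y(4) = 255, y(5) = 1023
  so the recurrence gives y(5) = 1023.
From the proposed closed form y(n) = 4ⁿ - 1:
  y(5) = 1023.
Both sides give 1023 at n = 5, and the initial condition(s) match, so the closed form is consistent.

Yes, the closed form is correct.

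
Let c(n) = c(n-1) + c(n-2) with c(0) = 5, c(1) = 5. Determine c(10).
Computing the sequence terms:
5, 5, 10, 15, 25, 40, 65, 105, 170, 275, 445

445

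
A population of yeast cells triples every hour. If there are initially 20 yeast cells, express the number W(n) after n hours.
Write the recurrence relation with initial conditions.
Each hour multiplies the count by 3, so the count after n hours depends only on the count after n-1 hours: W(n) = 3 × W(n-1). The starting count gives W(0) = 20.
Unrolling n times gives the closed form W(n) = 20 × 3ⁿ.

W(n) = 3 × W(n-1), W(0) = 20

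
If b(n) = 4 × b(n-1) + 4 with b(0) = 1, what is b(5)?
Computing step by step:
b(0) = 1
b(1) = 4 × 1 + 4 = 8
b(2) = 4 × 8 + 4 = 36
b(3) = 4 × 36 + 4 = 148
b(4) = 4 × 148 + 4 = 596
b(5) = 4 × 596 + 4 = 2388

2388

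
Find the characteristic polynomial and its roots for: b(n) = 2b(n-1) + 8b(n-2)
Substitute b(n) = rⁿ and divide through by rⁿ⁻²: r² - 2r - 8 = 0
Factor: (r + 2)(r - 4) = 0, so r = -2, 4.
General solution: b(n) = A·(-2)ⁿ + B·4ⁿ

Characteristic: r² - 2r - 8 = 0, Roots: r = -2, 4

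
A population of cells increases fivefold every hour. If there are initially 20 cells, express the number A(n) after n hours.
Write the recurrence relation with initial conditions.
Each hour multiplies the count by 5, so the count after n hours depends only on the count after n-1 hours: A(n) = 5 × A(n-1). The starting count gives A(0) = 20.
Unrolling n times gives the closed form A(n) = 20 × 5ⁿ.

A(n) = 5 × A(n-1), A(0) = 20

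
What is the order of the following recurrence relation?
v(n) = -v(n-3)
The order is the largest lag k for which v(n-k) appears. Here the deepest term is v(n-3), so the order is 3.

Order 3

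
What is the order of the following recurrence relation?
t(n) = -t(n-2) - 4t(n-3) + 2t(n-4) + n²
The order is the largest lag k for which t(n-k) appears. Here the deepest term is t(n-4) (the n² term is non-homogeneous and does not affect the order), so the order is 4.

Order 4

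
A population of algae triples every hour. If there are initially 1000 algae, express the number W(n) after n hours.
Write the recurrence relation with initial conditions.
Each hour multiplies the count by 3, so the count after n hours depends only on the count after n-1 hours: W(n) = 3 × W(n-1). The starting count gives W(0) = 1000.
Unrolling n times gives the closed form W(n) = 1000 × 3ⁿ.

W(n) = 3 × W(n-1), W(0) = 1000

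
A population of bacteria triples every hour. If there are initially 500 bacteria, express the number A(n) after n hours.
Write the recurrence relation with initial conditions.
Each hour multiplies the count by 3, so the count after n hours depends only on the count after n-1 hours: A(n) = 3 × A(n-1). The starting count gives A(0) = 500.
Unrolling n times gives the closed form A(n) = 500 × 3ⁿ.

A(n) = 3 × A(n-1), A(0) = 500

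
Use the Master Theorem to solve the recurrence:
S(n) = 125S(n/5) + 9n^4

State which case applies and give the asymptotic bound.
Master Theorem template: S(n) = a·S(n/b) + f(n).
Here: a=125, b=5, f(n)=9n^4
Compute log_b(a) = log_5(125) = 3.
f(n) = 9n^4 = Ω(n^(3+ε)) with ε = 1, and the regularity condition holds (a·f(n/b) = (a/b^4)·f(n) with a/b^4 = 5^-1 < 1). Case 3: S(n) = Θ(f(n)) = Θ(n^4).

Case 3: S(n) = Θ(n^4)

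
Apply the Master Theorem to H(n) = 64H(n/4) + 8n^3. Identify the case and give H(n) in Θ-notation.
Master Theorem template: H(n) = a·H(n/b) + f(n).
Here: a=64, b=4, f(n)=8n^3
Compute log_b(a) = log_4(64) = 3.
f(n) = 8n^3 = Θ(n^3). Case 2: H(n) = Θ(n^3 log n).

Case 2: H(n) = Θ(n^3 log n)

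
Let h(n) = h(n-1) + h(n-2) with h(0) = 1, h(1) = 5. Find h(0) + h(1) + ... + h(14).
Computing the sequence terms: 1, 5, 6, 11, 17, 28, 45, 73, 118, 191, 309, 500, 809, 1309, 2118
Adding these values together:

5540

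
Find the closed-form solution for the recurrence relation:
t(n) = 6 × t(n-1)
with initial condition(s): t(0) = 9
Recurrence: t(n) = 6 × t(n-1), initial: t(0) = 9.
Each term is 6 times the previous, so this is geometric with ratio 6. After n steps: t(n) = t(0)·6ⁿ = 9·6ⁿ.

t(n) = 9·6ⁿ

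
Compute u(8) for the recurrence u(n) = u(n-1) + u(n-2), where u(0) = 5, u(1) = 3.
Computing the sequence terms:
5, 3, 8, 11, 19, 30, 49, 79, 128

128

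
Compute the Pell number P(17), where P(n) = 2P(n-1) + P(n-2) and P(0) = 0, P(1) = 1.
Computing the sequence terms:
0, 1, 2, 5, 12, 29, 70, 169, 408, 985, 2378, 5741, 13860, 33461, 80782, 195025, 470832, 1136689

1136689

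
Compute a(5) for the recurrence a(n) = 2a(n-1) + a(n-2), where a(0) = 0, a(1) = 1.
Computing the sequence terms:
0, 1, 2, 5, 12, 29

29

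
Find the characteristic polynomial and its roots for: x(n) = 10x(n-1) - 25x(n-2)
Substitute x(n) = rⁿ and divide through by rⁿ⁻²: r² - 10r + 25 = 0
Factor: (r - 5)² = 0, so r = 5 (double root).
General solution: x(n) = (A + Bn)·5ⁿ

Characteristic: r² - 10r + 25 = 0, Roots: r = 5 (double root)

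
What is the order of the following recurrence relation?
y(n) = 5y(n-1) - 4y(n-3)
The order is the largest lag k for which y(n-k) appears. Here the deepest term is y(n-3), so the order is 3.

Order 3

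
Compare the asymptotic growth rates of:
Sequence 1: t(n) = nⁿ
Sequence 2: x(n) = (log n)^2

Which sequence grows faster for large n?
Comparing growth rates:
Growth-rate hierarchy: log n ≺ any polynomial ≺ any exponential cⁿ (c>1) ≺ n! ≺ nⁿ.
super-exponential nⁿ dominates polylogarithmic (log n)^2 asymptotically.

t(n) grows faster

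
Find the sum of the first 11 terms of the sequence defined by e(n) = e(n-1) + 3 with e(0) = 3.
Computing the sequence terms: 3, 6, 9, 12, 15, 18, 21, 24, 27, 30, 33
Adding these values together:

198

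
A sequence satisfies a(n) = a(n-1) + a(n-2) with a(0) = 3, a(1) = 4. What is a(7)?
Computing the sequence terms:
3, 4, 7, 11, 18, 29, 47, 76

76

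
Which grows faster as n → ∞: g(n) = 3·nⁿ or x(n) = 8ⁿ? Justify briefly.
Comparing growth rates:
Growth-rate hierarchy: log n ≺ any polynomial ≺ any exponential cⁿ (c>1) ≺ n! ≺ nⁿ.
super-exponential nⁿ dominates exponential base 8 asymptotically.

g(n) grows faster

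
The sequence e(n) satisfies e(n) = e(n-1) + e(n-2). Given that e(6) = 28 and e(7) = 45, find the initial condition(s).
Work backwards using e(k) = e(k+2) - e(k+1):
e(5) = e(7) - e(6) = 45 - 28 = 17
e(4) = e(6) - e(5) = 28 - 17 = 11
e(3) = e(5) - e(4) = 17 - 11 = 6
e(2) = e(4) - e(3) = 11 - 6 = 5
e(1) = e(3) - e(2) = 6 - 5 = 1
e(0) = e(2) - e(1) = 5 - 1 = 4

e(0) = 4, e(1) = 1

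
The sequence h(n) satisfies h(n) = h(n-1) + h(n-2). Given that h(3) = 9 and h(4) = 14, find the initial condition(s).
Work backwards using h(k) = h(k+2) - h(k+1):
h(2) = h(4) - h(3) = 14 - 9 = 5
h(1) = h(3) - h(2) = 9 - 5 = 4
h(0) = h(2) - h(1) = 5 - 4 = 1

h(0) = 1, h(1) = 4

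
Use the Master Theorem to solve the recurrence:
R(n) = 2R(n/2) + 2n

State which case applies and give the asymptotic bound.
Master Theorem template: R(n) = a·R(n/b) + f(n).
Here: a=2, b=2, f(n)=2n
Compute log_b(a) = log_2(2) = 1.
f(n) = 2n = Θ(n). Case 2: R(n) = Θ(n log n).

Case 2: R(n) = Θ(n log n)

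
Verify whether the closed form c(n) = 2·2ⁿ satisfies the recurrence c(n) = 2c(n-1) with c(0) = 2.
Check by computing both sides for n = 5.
From the recurrence with c(0) = 2:
  c(0) = 2, c(1) = 4, c(2) = 8, c(3) = 16, c(4) = 32, c(5) = 64
  so the recurrence gives c(5) = 64.
From the proposed closed form c(n) = 2·2ⁿ:
  c(5) = 64.
Both sides give 64 at n = 5, and the initial condition(s) match, so the closed form is consistent.

Yes, the closed form is correct.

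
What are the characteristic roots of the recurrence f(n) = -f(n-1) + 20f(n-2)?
Substitute f(n) = rⁿ and divide through by rⁿ⁻²: r² + r - 20 = 0
Factor: (r + 5)(r - 4) = 0, so r = -5, 4.
General solution: f(n) = A·(-5)ⁿ + B·4ⁿ

Characteristic: r² + r - 20 = 0, Roots: r = -5, 4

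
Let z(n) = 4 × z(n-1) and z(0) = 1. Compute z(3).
Computing step by step:
z(0) = 1
z(1) = 4 × 1 = 4
z(2) = 4 × 4 = 16
z(3) = 4 × 16 = 64

64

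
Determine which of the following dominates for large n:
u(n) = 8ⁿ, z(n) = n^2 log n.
Comparing growth rates:
Growth-rate hierarchy: log n ≺ any polynomial ≺ any exponential cⁿ (c>1) ≺ n! ≺ nⁿ.
exponential base 8 dominates polynomial degree 2 (with log factor) asymptotically.

u(n) grows faster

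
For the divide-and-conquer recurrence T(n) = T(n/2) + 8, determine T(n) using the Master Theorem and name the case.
Master Theorem template: T(n) = a·T(n/b) + f(n).
Here: a=1, b=2, f(n)=8
Compute log_b(a) = log_2(1) = 0.
f(n) = 8 = Θ(1). Case 2: T(n) = Θ(log n).

Case 2: T(n) = Θ(log n)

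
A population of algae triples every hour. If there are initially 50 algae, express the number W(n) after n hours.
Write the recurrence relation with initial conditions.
Each hour multiplies the count by 3, so the count after n hours depends only on the count after n-1 hours: W(n) = 3 × W(n-1). The starting count gives W(0) = 50.
Unrolling n times gives the closed form W(n) = 50 × 3ⁿ.

W(n) = 3 × W(n-1), W(0) = 50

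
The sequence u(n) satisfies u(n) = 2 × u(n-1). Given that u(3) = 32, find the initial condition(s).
In general u(n) = 2ⁿ · u(0). At n = 3: u(0) = u(3) / 2^3 = 32 / 8 = 4.

u(0) = 4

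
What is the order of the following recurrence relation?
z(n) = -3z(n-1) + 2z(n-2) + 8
The order is the largest lag k for which z(n-k) appears. Here the deepest term is z(n-2) (the 8 term is non-homogeneous and does not affect the order), so the order is 2.

Order 2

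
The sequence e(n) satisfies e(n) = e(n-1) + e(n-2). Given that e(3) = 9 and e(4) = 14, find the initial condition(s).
Work backwards using e(k) = e(k+2) - e(k+1):
e(2) = e(4) - e(3) = 14 - 9 = 5
e(1) = e(3) - e(2) = 9 - 5 = 4
e(0) = e(2) - e(1) = 5 - 4 = 1

e(0) = 1, e(1) = 4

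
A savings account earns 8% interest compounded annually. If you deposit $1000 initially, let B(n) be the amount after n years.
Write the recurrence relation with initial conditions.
Each year the balance grows by 8%, i.e. is multiplied by 1 + 8/100 = 1.08, so B(n) = 1.08 × B(n-1). The initial deposit gives B(0) = 1000.
Unrolling gives the closed form B(n) = 1000 × (1.08)ⁿ.

B(n) = 1.08 × B(n-1), B(0) = 1000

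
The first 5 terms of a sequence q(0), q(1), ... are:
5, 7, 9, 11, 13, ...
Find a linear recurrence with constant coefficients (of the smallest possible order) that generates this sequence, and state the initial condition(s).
Look for the lowest-order linear relation among consecutive terms.
Observation: consecutive differences are constant (= 2).
Check at n=2: 1·7 + 2 = 9. ✓

q(n) = q(n-1) + 2, q(0) = 5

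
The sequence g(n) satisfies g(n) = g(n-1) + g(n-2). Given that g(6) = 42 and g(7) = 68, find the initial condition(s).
Work backwards using g(k) = g(k+2) - g(k+1):
g(5) = g(7) - g(6) = 68 - 42 = 26
g(4) = g(6) - g(5) = 42 - 26 = 16
g(3) = g(5) - g(4) = 26 - 16 = 10
g(2) = g(4) - g(3) = 16 - 10 = 6
g(1) = g(3) - g(2) = 10 - 6 = 4
g(0) = g(2) - g(1) = 6 - 4 = 2

g(0) = 2, g(1) = 4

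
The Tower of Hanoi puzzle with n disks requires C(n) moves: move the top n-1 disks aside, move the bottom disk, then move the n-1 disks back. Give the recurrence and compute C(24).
Moving n disks = move the top n-1 disks aside (C(n-1) moves) + move the largest disk (1 move) + move the n-1 disks back on top (C(n-1) moves), so C(n) = 2C(n-1) + 1, with C(1) = 1 (a single disk takes one move).
First terms: 1, 3, 7, 15, 31, 63, … — each is one less than a power of 2. Indeed C(n) + 1 = 2(C(n-1) + 1) with C(1) + 1 = 2, so C(n) + 1 = 2ⁿ and C(n) = 2ⁿ - 1.
Hence C(24) = 2^24 - 1 = 16777216 - 1 = 16777215.

C(n) = 2C(n-1) + 1, C(1) = 1; C(24) = 16777215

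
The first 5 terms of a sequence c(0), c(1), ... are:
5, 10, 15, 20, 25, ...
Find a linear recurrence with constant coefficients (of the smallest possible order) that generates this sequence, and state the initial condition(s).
Look for the lowest-order linear relation among consecutive terms.
Observation: consecutive differences are constant (= 5).
Check at n=2: 1·10 + 5 = 15. ✓

c(n) = c(n-1) + 5, c(0) = 5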